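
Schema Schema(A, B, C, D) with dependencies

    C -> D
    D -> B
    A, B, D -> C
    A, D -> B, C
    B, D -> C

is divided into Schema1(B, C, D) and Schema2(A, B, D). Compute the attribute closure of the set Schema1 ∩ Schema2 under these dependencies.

Schema1 ∩ Schema2 = {B, D}.
B, D → C applies, adding C
Closure: {B, C, D}.

B, C, D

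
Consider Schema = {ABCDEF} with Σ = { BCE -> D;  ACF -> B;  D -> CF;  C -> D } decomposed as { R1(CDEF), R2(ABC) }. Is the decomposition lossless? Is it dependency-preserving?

Lossless test: (C)⁺ = {CDF}, which is a superkey of neither fragment — lossy.
Dependency preservation: BCE → D; ACF → B are not contained in any single fragment, but the restricted closure of each left-hand side across the fragments still reaches the right-hand side; the remaining FDs each lie inside some fragment. All dependencies are preserved.

lossy but dependency-preserving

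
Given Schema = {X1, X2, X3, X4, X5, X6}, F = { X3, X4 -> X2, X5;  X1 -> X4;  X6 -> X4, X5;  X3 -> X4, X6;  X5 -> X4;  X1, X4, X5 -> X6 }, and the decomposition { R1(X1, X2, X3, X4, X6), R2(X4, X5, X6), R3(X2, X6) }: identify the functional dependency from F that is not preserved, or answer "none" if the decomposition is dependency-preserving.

X1, X4, X5 -> X6

Check X1, X4, X5 → X6: no single fragment contains all of {X1, X4, X5, X6}, and the restricted closure of {X1, X4, X5} across the fragments never reaches {X6}.
X3, X4 → X2, X5 is preserved.
X1 → X4 is preserved.
X6 → X4, X5 is preserved.
X3 → X4, X6 is preserved.
X5 → X4 is preserved.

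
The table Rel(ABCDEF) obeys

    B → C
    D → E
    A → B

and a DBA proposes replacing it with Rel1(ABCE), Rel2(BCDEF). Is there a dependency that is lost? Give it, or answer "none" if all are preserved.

none

B → C lies within Rel1.
D → E lies within Rel2.
A → B lies within Rel1.
Every dependency is enforceable on the fragments, so the decomposition is dependency-preserving.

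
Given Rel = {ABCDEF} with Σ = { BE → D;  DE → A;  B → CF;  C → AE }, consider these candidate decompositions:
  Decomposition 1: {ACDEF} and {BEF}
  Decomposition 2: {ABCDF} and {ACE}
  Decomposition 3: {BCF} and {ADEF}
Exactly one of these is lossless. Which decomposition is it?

Decomposition 1: common = {EF}, closure = {EF} → lossy.
Decomposition 2: common = {AC}, closure = {ACE} → lossless.
Decomposition 3: common = {F}, closure = {F} → lossy.

Decomposition 2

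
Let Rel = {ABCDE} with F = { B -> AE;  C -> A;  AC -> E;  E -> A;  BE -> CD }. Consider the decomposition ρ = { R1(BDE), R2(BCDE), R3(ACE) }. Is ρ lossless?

Yes

Chase test. Columns are ABCDE; row i has aⱼ where attribute j ∈ Ri, else bᵢⱼ.
Initial tableau (one row per fragment):
  row 1: b11 a2 b13 a4 a5
  row 2: b21 a2 a3 a4 a5
  row 3: a1 b32 a3 b34 a5
Rows 1 and 2 agree on B; apply B→AE and equate their AE entries.
Rows 2 and 3 agree on C; apply C→A and equate their A entries.
Rows 1 and 2 agree on BE; apply BE→CD and equate their CD entries.
Row 1 is now all distinguished symbols — the join is lossless.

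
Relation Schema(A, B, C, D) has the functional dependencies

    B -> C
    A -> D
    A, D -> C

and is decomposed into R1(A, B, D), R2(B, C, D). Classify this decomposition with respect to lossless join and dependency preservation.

Lossless test: (B, D)⁺ = {B, C, D}, which contains all of one fragment — lossless.
Dependency preservation: the restricted closure of {A, D} across the fragments never reaches {C}, so A, D → C cannot be enforced without a join — not preserved.

lossless but not dependency-preserving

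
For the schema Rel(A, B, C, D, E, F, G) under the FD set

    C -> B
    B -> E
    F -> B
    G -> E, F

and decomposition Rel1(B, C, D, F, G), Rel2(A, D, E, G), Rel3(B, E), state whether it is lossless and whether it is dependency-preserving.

Lossless test (chase): Rows 1 and 3 agree on B; apply B→E and equate their E entries. Rows 1 and 2 agree on G; apply G→E, F and equate their E, F entries. Rows 1 and 2 agree on F; apply F→B and equate their B entries. No row becomes fully distinguished — the join is lossy.
Dependency preservation: G → E, F is not contained in any single fragment, but the restricted closure of its left-hand side across the fragments still reaches the right-hand side; the remaining FDs each lie inside some fragment. All dependencies are preserved.

lossy but dependency-preserving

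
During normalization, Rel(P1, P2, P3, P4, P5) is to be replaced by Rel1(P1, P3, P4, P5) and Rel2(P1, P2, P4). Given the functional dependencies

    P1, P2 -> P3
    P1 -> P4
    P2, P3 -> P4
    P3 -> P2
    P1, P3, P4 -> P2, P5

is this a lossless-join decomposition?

No

Common attributes: Rel1 ∩ Rel2 = {P1, P4}.
No dependency enlarges {P1, P4}, so (P1, P4)⁺ = {P1, P4}.
The closure contains neither all of Rel1 = {P1, P3, P4, P5} nor all of Rel2 = {P1, P2, P4}, so the common attributes are not a superkey of either fragment. The join is lossy.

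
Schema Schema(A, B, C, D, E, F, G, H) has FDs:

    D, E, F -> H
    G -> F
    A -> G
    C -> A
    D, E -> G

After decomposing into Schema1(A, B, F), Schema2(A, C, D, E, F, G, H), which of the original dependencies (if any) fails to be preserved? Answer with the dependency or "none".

D, E, F → H lies within Schema2.
G → F lies within Schema2.
A → G lies within Schema2.
C → A lies within Schema2.
D, E → G lies within Schema2.
Every dependency is enforceable on the fragments, so the decomposition is dependency-preserving.

none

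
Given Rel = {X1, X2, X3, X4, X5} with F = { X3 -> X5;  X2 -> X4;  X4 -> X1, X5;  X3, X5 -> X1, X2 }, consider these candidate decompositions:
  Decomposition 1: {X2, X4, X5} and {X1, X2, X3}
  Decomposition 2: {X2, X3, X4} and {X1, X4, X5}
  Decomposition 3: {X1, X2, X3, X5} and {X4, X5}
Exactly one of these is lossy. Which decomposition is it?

Decomposition 1: common = {X2}, closure = {X1, X2, X4, X5} → lossless.
Decomposition 2: common = {X4}, closure = {X1, X4, X5} → lossless.
Decomposition 3: common = {X5}, closure = {X5} → lossy.

Decomposition 3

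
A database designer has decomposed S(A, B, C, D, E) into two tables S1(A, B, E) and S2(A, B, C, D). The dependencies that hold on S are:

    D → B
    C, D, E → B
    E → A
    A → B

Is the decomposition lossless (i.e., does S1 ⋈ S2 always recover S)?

No

Common attributes: S1 ∩ S2 = {A, B}.
No dependency enlarges {A, B}, so (A, B)⁺ = {A, B}.
The closure contains neither all of S1 = {A, B, E} nor all of S2 = {A, B, C, D}, so the common attributes are not a superkey of either fragment. The join is lossy.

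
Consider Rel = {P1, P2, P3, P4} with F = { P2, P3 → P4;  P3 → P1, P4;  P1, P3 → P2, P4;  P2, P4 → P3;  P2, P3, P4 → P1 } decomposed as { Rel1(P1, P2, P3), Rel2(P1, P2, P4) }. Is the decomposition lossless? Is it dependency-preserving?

lossy and not dependency-preserving

Lossless test: (P1, P2)⁺ = {P1, P2}, which is a superkey of neither fragment — lossy.
Dependency preservation: the restricted closure of {P2, P3} across the fragments never reaches {P4}, so P2, P3 → P4 cannot be enforced without a join — not preserved.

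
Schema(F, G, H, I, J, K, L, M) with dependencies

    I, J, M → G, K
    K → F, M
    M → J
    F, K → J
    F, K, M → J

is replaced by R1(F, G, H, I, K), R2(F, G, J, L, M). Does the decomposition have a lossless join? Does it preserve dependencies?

Lossless test: (F, G)⁺ = {F, G}, which is a superkey of neither fragment — lossy.
Dependency preservation: the restricted closure of {I, J, M} across the fragments never reaches {G, K}, so I, J, M → G, K cannot be enforced without a join — not preserved.

lossy and not dependency-preserving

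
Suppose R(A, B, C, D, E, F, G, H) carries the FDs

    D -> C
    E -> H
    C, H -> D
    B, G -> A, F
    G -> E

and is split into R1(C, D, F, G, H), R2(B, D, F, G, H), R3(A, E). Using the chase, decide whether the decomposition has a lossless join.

No

Chase test. Columns are A, B, C, D, E, F, G, H; row i has aⱼ where attribute j ∈ Ri, else bᵢⱼ.
Initial tableau (one row per fragment):
  row 1: b11 b12 a3 a4 b15 a6 a7 a8
  row 2: b21 a2 b23 a4 b25 a6 a7 a8
  row 3: a1 b32 b33 b34 a5 b36 b37 b38
Rows 1 and 2 agree on D; apply D→C and equate their C entries.
Rows 1 and 2 agree on G; apply G→E and equate their E entries.
No row becomes fully distinguished — the join is lossy.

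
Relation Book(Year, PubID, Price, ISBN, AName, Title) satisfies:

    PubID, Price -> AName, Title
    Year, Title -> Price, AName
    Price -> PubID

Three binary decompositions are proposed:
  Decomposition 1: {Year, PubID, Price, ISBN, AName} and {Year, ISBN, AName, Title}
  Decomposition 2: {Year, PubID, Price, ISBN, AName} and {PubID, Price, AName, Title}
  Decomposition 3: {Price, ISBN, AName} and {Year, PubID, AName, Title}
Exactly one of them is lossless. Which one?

Decomposition 2

Decomposition 1: common = {Year, ISBN, AName}, closure = {Year, ISBN, AName} → lossy.
Decomposition 2: common = {PubID, Price, AName}, closure = {PubID, Price, AName, Title} → lossless.
Decomposition 3: common = {AName}, closure = {AName} → lossy.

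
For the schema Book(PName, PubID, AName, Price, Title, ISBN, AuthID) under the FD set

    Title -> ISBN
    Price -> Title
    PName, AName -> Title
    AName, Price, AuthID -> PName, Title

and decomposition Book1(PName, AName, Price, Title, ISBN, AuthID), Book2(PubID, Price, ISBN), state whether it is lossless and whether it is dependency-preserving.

Lossless test: (Price, ISBN)⁺ = {Price, Title, ISBN}, which is a superkey of neither fragment — lossy.
Dependency preservation: every FD's attributes lie within a single fragment, so each can be enforced locally — preserved.

lossy but dependency-preserving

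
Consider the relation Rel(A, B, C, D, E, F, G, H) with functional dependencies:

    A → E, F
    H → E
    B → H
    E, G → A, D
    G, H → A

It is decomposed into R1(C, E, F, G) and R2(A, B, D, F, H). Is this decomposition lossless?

Common attributes: R1 ∩ R2 = {F}.
No dependency enlarges {F}, so (F)⁺ = {F}.
The closure contains neither all of R1 = {C, E, F, G} nor all of R2 = {A, B, D, F, H}, so the common attributes are not a superkey of either fragment. The join is lossy.

No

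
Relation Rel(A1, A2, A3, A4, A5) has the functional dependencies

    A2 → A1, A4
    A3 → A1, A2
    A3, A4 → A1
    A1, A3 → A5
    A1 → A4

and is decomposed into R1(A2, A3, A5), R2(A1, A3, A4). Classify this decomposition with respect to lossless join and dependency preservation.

lossless but not dependency-preserving

Lossless test: (A3)⁺ = {A1, A2, A3, A4, A5}, which contains all of one fragment — lossless.
Dependency preservation: the restricted closure of {A2} across the fragments never reaches {A1, A4}, so A2 → A1, A4 cannot be enforced without a join — not preserved.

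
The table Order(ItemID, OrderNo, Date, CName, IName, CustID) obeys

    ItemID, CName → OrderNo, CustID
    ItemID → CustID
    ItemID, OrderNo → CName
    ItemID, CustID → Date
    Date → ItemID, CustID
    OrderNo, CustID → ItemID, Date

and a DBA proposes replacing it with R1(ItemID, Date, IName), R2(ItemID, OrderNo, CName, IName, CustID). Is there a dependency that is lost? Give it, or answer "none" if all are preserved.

none

ItemID, CName → OrderNo, CustID lies within R2.
ItemID → CustID lies within R2.
ItemID, OrderNo → CName lies within R2.
ItemID, CustID → Date: restricted closure across fragments reaches Date.
Date → ItemID, CustID: restricted closure across fragments reaches ItemID, CustID.
OrderNo, CustID → ItemID, Date: restricted closure across fragments reaches ItemID, Date.
Every dependency is enforceable on the fragments, so the decomposition is dependency-preserving.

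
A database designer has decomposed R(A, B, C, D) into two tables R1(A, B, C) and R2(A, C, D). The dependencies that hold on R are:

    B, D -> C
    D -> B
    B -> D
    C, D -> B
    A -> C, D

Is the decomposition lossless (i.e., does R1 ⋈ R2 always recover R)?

Common attributes: R1 ∩ R2 = {A, C}.
Closure of {A, C}: A → C, D applies, adding D; D → B applies, adding B. So (A, C)⁺ = {A, B, C, D}.
This closure contains every attribute of R1, so R1 ∩ R2 → R1. The join is lossless.

Yes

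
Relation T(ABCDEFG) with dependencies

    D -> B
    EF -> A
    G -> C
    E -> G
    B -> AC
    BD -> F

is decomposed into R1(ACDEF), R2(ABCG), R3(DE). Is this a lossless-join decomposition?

No

Chase test. Columns are ABCDEFG; row i has aⱼ where attribute j ∈ Ri, else bᵢⱼ.
Initial tableau (one row per fragment):
  row 1: a1 b12 a3 a4 a5 a6 b17
  row 2: a1 a2 a3 b24 b25 b26 a7
  row 3: b31 b32 b33 a4 a5 b36 b37
Rows 1 and 3 agree on D; apply D→B and equate their B entries.
Rows 1 and 3 agree on E; apply E→G and equate their G entries.
Rows 1 and 3 agree on B; apply B→AC and equate their AC entries.
Rows 1 and 3 agree on BD; apply BD→F and equate their F entries.
No row becomes fully distinguished — the join is lossy.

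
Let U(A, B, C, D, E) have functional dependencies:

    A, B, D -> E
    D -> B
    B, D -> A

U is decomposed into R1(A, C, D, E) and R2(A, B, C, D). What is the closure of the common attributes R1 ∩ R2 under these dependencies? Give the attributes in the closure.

R1 ∩ R2 = {A, C, D}.
D → B applies, adding B
A, B, D → E applies, adding E
Closure: {A, B, C, D, E}.

A, B, C, D, E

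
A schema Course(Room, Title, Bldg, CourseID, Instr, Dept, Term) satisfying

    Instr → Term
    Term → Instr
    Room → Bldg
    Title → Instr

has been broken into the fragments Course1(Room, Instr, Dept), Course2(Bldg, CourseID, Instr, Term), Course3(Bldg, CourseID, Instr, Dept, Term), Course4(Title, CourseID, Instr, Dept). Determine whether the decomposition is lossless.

No

Chase test. Columns are Room, Title, Bldg, CourseID, Instr, Dept, Term; row i has aⱼ where attribute j ∈ Coursei, else bᵢⱼ.
Initial tableau (one row per fragment):
  row 1: a1 b12 b13 b14 a5 a6 b17
  row 2: b21 b22 a3 a4 a5 b26 a7
  row 3: b31 b32 a3 a4 a5 a6 a7
  row 4: b41 a2 b43 a4 a5 a6 b47
Rows 1 and 2 agree on Instr; apply Instr→Term and equate their Term entries.
Rows 1 and 4 agree on Instr; apply Instr→Term and equate their Term entries.
No row becomes fully distinguished — the join is lossy.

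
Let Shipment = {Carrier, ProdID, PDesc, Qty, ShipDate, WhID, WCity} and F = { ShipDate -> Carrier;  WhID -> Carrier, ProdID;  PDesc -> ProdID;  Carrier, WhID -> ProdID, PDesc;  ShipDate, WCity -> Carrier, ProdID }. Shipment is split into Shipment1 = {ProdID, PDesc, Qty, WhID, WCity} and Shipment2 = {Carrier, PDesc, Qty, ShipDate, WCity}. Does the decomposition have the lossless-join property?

Common attributes: Shipment1 ∩ Shipment2 = {PDesc, Qty, WCity}.
Closure of {PDesc, Qty, WCity}: PDesc → ProdID applies, adding ProdID. So (PDesc, Qty, WCity)⁺ = {ProdID, PDesc, Qty, WCity}.
The closure contains neither all of Shipment1 = {ProdID, PDesc, Qty, WhID, WCity} nor all of Shipment2 = {Carrier, PDesc, Qty, ShipDate, WCity}, so the common attributes are not a superkey of either fragment. The join is lossy.

No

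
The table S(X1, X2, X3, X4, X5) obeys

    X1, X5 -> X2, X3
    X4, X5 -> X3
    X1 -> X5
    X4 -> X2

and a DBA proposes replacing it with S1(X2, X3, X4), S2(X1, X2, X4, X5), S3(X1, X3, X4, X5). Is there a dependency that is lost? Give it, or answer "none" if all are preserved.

X1, X5 → X2, X3: restricted closure across fragments reaches X2, X3.
X4, X5 → X3 lies within S3.
X1 → X5 lies within S2.
X4 → X2 lies within S1.
Every dependency is enforceable on the fragments, so the decomposition is dependency-preserving.

none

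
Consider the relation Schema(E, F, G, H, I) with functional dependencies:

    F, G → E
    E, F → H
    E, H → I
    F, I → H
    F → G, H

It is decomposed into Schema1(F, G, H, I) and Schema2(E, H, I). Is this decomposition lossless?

No

Common attributes: Schema1 ∩ Schema2 = {H, I}.
No dependency enlarges {H, I}, so (H, I)⁺ = {H, I}.
The closure contains neither all of Schema1 = {F, G, H, I} nor all of Schema2 = {E, H, I}, so the common attributes are not a superkey of either fragment. The join is lossy.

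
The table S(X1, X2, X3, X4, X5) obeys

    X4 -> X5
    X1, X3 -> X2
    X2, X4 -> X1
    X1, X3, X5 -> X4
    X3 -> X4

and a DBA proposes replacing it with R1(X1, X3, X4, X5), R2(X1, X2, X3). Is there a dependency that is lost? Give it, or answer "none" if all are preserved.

X2, X4 -> X1

Check X2, X4 → X1: no single fragment contains all of {X1, X2, X4}, and the restricted closure of {X2, X4} across the fragments never reaches {X1}.
X4 → X5 is preserved.
X1, X3 → X2 is preserved.
X1, X3, X5 → X4 is preserved.
X3 → X4 is preserved.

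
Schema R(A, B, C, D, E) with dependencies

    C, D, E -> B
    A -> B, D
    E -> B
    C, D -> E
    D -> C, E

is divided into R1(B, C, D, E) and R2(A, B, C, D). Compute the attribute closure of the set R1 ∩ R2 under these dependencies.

R1 ∩ R2 = {B, C, D}.
C, D → E applies, adding E
Closure: {B, C, D, E}.

B, C, D, E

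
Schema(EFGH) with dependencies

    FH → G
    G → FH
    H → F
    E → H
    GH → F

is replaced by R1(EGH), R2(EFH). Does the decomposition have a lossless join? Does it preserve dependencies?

Lossless test: (EH)⁺ = {EFGH}, which contains all of one fragment — lossless.
Dependency preservation: FH → G; G → FH; GH → F are not contained in any single fragment, but the restricted closure of each left-hand side across the fragments still reaches the right-hand side; the remaining FDs each lie inside some fragment. All dependencies are preserved.

lossless and dependency-preserving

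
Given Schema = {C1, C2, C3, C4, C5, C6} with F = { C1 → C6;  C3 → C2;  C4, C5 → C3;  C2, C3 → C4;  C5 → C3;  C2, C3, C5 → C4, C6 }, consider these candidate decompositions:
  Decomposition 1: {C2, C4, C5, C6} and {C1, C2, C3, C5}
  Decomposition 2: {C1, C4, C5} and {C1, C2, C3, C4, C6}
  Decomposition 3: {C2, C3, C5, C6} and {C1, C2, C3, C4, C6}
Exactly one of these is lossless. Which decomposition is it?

Decomposition 1

Decomposition 1: common = {C2, C5}, closure = {C2, C3, C4, C5, C6} → lossless.
Decomposition 2: common = {C1, C4}, closure = {C1, C4, C6} → lossy.
Decomposition 3: common = {C2, C3, C6}, closure = {C2, C3, C4, C6} → lossy.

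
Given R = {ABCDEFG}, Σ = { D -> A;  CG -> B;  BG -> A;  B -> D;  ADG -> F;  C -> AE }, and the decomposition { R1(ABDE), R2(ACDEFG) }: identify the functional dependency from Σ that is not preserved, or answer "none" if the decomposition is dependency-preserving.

Check CG → B: no single fragment contains all of {BCG}, and the restricted closure of {CG} across the fragments never reaches {B}.
D → A is preserved.
BG → A is preserved.
B → D is preserved.
ADG → F is preserved.
C → AE is preserved.

CG -> B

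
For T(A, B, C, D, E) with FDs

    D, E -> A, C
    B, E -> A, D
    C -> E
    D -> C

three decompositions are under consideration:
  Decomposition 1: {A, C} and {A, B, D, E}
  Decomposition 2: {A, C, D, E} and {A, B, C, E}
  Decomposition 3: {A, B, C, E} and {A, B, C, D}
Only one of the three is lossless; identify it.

Decomposition 3

Decomposition 1: common = {A}, closure = {A} → lossy.
Decomposition 2: common = {A, C, E}, closure = {A, C, E} → lossy.
Decomposition 3: common = {A, B, C}, closure = {A, B, C, D, E} → lossless.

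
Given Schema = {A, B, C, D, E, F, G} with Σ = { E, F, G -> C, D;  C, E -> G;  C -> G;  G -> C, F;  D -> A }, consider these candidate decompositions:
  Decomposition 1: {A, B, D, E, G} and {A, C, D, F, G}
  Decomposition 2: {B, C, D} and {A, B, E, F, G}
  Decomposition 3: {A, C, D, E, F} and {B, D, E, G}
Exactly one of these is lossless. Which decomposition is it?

Decomposition 1: common = {A, D, G}, closure = {A, C, D, F, G} → lossless.
Decomposition 2: common = {B}, closure = {B} → lossy.
Decomposition 3: common = {D, E}, closure = {A, D, E} → lossy.

Decomposition 1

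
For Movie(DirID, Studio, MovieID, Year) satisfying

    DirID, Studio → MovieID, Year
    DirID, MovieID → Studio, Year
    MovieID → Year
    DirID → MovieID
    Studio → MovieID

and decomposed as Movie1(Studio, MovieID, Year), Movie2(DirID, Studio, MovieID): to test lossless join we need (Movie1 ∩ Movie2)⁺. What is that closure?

Movie1 ∩ Movie2 = {Studio, MovieID}.
MovieID → Year applies, adding Year
Closure: {Studio, MovieID, Year}.

Studio, MovieID, Year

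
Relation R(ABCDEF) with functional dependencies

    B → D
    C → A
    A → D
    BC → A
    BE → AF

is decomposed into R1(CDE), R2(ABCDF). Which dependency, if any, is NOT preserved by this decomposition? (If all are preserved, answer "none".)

Check BE → AF: no single fragment contains all of {ABEF}, and the restricted closure of {BE} across the fragments never reaches {AF}.
B → D is preserved.
C → A is preserved.
A → D is preserved.
BC → A is preserved.

BE → AF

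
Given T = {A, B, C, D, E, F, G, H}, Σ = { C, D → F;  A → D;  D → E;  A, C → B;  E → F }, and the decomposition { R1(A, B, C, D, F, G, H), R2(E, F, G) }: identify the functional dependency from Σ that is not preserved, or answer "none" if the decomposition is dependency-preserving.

D → E

Check D → E: no single fragment contains all of {D, E}, and the restricted closure of {D} across the fragments never reaches {E}.
C, D → F is preserved.
A → D is preserved.
A, C → B is preserved.
E → F is preserved.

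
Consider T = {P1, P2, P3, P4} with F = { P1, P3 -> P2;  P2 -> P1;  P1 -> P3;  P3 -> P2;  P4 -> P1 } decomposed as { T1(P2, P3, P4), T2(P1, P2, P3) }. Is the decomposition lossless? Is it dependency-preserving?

Lossless test: (P2, P3)⁺ = {P1, P2, P3}, which contains all of one fragment — lossless.
Dependency preservation: P4 → P1 is not contained in any single fragment, but the restricted closure of its left-hand side across the fragments still reaches the right-hand side; the remaining FDs each lie inside some fragment. All dependencies are preserved.

lossless and dependency-preserving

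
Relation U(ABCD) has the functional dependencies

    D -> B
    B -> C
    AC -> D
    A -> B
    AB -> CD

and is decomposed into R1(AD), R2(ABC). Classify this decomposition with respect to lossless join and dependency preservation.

Lossless test: (A)⁺ = {ABCD}, which contains all of one fragment — lossless.
Dependency preservation: the restricted closure of {D} across the fragments never reaches {B}, so D → B cannot be enforced without a join — not preserved.

lossless but not dependency-preserving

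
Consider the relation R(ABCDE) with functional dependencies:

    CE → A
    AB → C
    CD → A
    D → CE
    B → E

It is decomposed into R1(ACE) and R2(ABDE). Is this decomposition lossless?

No

Common attributes: R1 ∩ R2 = {AE}.
No dependency enlarges {AE}, so (AE)⁺ = {AE}.
The closure contains neither all of R1 = {ACE} nor all of R2 = {ABDE}, so the common attributes are not a superkey of either fragment. The join is lossy.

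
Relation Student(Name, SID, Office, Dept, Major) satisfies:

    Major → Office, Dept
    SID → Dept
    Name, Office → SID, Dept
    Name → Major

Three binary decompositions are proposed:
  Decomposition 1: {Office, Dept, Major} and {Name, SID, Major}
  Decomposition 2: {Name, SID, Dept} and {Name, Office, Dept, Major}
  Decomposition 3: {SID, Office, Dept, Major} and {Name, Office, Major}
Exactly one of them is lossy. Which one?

Decomposition 1: common = {Major}, closure = {Office, Dept, Major} → lossless.
Decomposition 2: common = {Name, Dept}, closure = {Name, SID, Office, Dept, Major} → lossless.
Decomposition 3: common = {Office, Major}, closure = {Office, Dept, Major} → lossy.

Decomposition 3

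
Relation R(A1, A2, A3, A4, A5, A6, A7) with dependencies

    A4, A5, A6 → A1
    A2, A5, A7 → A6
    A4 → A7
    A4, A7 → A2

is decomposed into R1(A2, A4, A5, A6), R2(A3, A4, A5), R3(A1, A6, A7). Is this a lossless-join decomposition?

No

Chase test. Columns are A1, A2, A3, A4, A5, A6, A7; row i has aⱼ where attribute j ∈ Ri, else bᵢⱼ.
Initial tableau (one row per fragment):
  row 1: b11 a2 b13 a4 a5 a6 b17
  row 2: b21 b22 a3 a4 a5 b26 b27
  row 3: a1 b32 b33 b34 b35 a6 a7
Rows 1 and 2 agree on A4; apply A4→A7 and equate their A7 entries.
Rows 1 and 2 agree on A4, A7; apply A4, A7→A2 and equate their A2 entries.
Rows 1 and 2 agree on A2, A5, A7; apply A2, A5, A7→A6 and equate their A6 entries.
Rows 1 and 2 agree on A4, A5, A6; apply A4, A5, A6→A1 and equate their A1 entries.
No row becomes fully distinguished — the join is lossy.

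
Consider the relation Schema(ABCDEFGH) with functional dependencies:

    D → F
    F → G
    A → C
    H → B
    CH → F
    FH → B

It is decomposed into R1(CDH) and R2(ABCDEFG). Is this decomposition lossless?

Common attributes: R1 ∩ R2 = {CD}.
Closure of {CD}: D → F applies, adding F; F → G applies, adding G. So (CD)⁺ = {CDFG}.
The closure contains neither all of R1 = {CDH} nor all of R2 = {ABCDEFG}, so the common attributes are not a superkey of either fragment. The join is lossy.

No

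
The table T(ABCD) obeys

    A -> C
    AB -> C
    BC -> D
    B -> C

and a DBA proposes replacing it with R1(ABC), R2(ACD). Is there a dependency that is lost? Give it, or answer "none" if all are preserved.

Check BC → D: no single fragment contains all of {BCD}, and the restricted closure of {BC} across the fragments never reaches {D}.
A → C is preserved.
AB → C is preserved.
B → C is preserved.

BC -> D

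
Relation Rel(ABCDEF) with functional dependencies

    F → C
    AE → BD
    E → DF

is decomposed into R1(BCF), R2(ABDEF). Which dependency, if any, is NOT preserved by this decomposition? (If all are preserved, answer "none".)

none

F → C lies within R1.
AE → BD lies within R2.
E → DF lies within R2.
Every dependency is enforceable on the fragments, so the decomposition is dependency-preserving.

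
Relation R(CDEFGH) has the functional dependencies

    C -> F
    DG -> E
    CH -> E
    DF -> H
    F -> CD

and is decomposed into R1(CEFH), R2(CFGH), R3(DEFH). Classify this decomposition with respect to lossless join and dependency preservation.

lossless but not dependency-preserving

Lossless test (chase): Rows 1 and 2 agree on CH; apply CH→E and equate their E entries. Rows 1 and 2 agree on F; apply F→CD and equate their CD entries. Rows 1 and 3 agree on F; apply F→CD and equate their CD entries. Row 2 is now all distinguished symbols — the join is lossless.
Dependency preservation: the restricted closure of {DG} across the fragments never reaches {E}, so DG → E cannot be enforced without a join — not preserved.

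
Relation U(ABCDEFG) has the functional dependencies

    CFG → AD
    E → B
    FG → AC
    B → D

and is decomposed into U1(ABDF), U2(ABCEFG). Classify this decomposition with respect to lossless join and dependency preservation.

Lossless test: (ABF)⁺ = {ABDF}, which contains all of one fragment — lossless.
Dependency preservation: the restricted closure of {CFG} across the fragments never reaches {AD}, so CFG → AD cannot be enforced without a join — not preserved.

lossless but not dependency-preserving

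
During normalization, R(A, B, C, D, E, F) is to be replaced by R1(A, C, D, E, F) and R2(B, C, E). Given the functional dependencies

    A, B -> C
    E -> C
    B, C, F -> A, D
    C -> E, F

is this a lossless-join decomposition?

Common attributes: R1 ∩ R2 = {C, E}.
Closure of {C, E}: C → E, F applies, adding F. So (C, E)⁺ = {C, E, F}.
The closure contains neither all of R1 = {A, C, D, E, F} nor all of R2 = {B, C, E}, so the common attributes are not a superkey of either fragment. The join is lossy.

No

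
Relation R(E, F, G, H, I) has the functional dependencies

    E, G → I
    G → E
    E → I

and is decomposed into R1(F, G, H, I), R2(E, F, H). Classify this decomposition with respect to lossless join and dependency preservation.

Lossless test: (F, H)⁺ = {F, H}, which is a superkey of neither fragment — lossy.
Dependency preservation: the restricted closure of {G} across the fragments never reaches {E}, so G → E cannot be enforced without a join — not preserved.

lossy and not dependency-preserving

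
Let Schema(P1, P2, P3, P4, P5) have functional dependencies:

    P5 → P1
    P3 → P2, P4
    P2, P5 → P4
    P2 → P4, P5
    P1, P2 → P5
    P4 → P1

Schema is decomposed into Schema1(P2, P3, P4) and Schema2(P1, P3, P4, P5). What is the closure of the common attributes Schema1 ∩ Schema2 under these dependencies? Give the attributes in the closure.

P1, P2, P3, P4, P5

Schema1 ∩ Schema2 = {P3, P4}.
P3 → P2, P4 applies, adding P2
P2 → P4, P5 applies, adding P5
P4 → P1 applies, adding P1
Closure: {P1, P2, P3, P4, P5}.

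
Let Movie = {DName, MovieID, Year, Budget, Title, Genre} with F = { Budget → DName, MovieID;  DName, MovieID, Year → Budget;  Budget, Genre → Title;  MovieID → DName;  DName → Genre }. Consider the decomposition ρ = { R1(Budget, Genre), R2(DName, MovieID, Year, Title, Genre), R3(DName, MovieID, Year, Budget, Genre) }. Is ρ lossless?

Chase test. Columns are DName, MovieID, Year, Budget, Title, Genre; row i has aⱼ where attribute j ∈ Ri, else bᵢⱼ.
Initial tableau (one row per fragment):
  row 1: b11 b12 b13 a4 b15 a6
  row 2: a1 a2 a3 b24 a5 a6
  row 3: a1 a2 a3 a4 b35 a6
Rows 1 and 3 agree on Budget; apply Budget→DName, MovieID and equate their DName, MovieID entries.
Rows 2 and 3 agree on DName, MovieID, Year; apply DName, MovieID, Year→Budget and equate their Budget entries.
Rows 1 and 2 agree on Budget, Genre; apply Budget, Genre→Title and equate their Title entries.
Rows 1 and 3 agree on Budget, Genre; apply Budget, Genre→Title and equate their Title entries.
Row 2 is now all distinguished symbols — the join is lossless.

Yes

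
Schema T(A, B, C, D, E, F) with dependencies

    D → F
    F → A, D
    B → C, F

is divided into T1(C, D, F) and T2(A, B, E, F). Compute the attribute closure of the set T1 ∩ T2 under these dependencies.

T1 ∩ T2 = {F}.
F → A, D applies, adding A, D
Closure: {A, D, F}.

A, D, F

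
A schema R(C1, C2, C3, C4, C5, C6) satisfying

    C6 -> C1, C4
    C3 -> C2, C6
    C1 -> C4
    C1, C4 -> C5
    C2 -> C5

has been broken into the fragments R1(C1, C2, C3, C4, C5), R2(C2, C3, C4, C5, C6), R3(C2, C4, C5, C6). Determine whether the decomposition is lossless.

Chase test. Columns are C1, C2, C3, C4, C5, C6; row i has aⱼ where attribute j ∈ Ri, else bᵢⱼ.
Initial tableau (one row per fragment):
  row 1: a1 a2 a3 a4 a5 b16
  row 2: b21 a2 a3 a4 a5 a6
  row 3: b31 a2 b33 a4 a5 a6
Rows 2 and 3 agree on C6; apply C6→C1, C4 and equate their C1, C4 entries.
Rows 1 and 2 agree on C3; apply C3→C2, C6 and equate their C2, C6 entries.
Rows 1 and 2 agree on C6; apply C6→C1, C4 and equate their C1, C4 entries.
Row 1 is now all distinguished symbols — the join is lossless.

Yes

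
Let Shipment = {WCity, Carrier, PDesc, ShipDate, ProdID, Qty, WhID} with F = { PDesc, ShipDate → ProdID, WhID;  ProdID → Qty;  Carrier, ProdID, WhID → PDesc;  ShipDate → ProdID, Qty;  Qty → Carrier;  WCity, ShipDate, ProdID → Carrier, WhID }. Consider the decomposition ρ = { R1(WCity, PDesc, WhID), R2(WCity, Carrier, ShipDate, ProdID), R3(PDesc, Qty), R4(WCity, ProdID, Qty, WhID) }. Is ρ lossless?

No

Chase test. Columns are WCity, Carrier, PDesc, ShipDate, ProdID, Qty, WhID; row i has aⱼ where attribute j ∈ Ri, else bᵢⱼ.
Initial tableau (one row per fragment):
  row 1: a1 b12 a3 b14 b15 b16 a7
  row 2: a1 a2 b23 a4 a5 b26 b27
  row 3: b31 b32 a3 b34 b35 a6 b37
  row 4: a1 b42 b43 b44 a5 a6 a7
Rows 2 and 4 agree on ProdID; apply ProdID→Qty and equate their Qty entries.
Rows 2 and 3 agree on Qty; apply Qty→Carrier and equate their Carrier entries.
Rows 2 and 4 agree on Qty; apply Qty→Carrier and equate their Carrier entries.
No row becomes fully distinguished — the join is lossy.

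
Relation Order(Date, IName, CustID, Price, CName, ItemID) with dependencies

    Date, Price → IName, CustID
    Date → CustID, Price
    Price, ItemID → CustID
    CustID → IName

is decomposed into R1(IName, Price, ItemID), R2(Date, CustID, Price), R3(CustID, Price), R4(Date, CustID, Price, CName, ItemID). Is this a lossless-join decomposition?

Chase test. Columns are Date, IName, CustID, Price, CName, ItemID; row i has aⱼ where attribute j ∈ Ri, else bᵢⱼ.
Initial tableau (one row per fragment):
  row 1: b11 a2 b13 a4 b15 a6
  row 2: a1 b22 a3 a4 b25 b26
  row 3: b31 b32 a3 a4 b35 b36
  row 4: a1 b42 a3 a4 a5 a6
Rows 2 and 4 agree on Date, Price; apply Date, Price→IName, CustID and equate their IName, CustID entries.
Rows 1 and 4 agree on Price, ItemID; apply Price, ItemID→CustID and equate their CustID entries.
Rows 1 and 2 agree on CustID; apply CustID→IName and equate their IName entries.
Rows 1 and 3 agree on CustID; apply CustID→IName and equate their IName entries.
Row 4 is now all distinguished symbols — the join is lossless.

Yes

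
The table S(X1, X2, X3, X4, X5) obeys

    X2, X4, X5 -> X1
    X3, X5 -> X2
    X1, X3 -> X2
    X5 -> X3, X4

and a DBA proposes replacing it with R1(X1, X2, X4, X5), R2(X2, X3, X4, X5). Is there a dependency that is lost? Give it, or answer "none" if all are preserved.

Check X1, X3 → X2: no single fragment contains all of {X1, X2, X3}, and the restricted closure of {X1, X3} across the fragments never reaches {X2}.
X2, X4, X5 → X1 is preserved.
X3, X5 → X2 is preserved.
X5 → X3, X4 is preserved.

X1, X3 -> X2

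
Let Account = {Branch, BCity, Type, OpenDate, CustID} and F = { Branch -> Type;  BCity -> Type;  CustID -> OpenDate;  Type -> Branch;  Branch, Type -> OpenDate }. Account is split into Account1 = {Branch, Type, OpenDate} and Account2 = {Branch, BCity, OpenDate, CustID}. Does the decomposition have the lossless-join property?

Yes

Common attributes: Account1 ∩ Account2 = {Branch, OpenDate}.
Closure of {Branch, OpenDate}: Branch → Type applies, adding Type. So (Branch, OpenDate)⁺ = {Branch, Type, OpenDate}.
This closure contains every attribute of Account1, so Account1 ∩ Account2 → Account1. The join is lossless.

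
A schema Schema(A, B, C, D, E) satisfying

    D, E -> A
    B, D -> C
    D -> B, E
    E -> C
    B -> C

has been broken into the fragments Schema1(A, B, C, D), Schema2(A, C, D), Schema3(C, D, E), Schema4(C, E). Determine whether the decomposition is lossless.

Chase test. Columns are A, B, C, D, E; row i has aⱼ where attribute j ∈ Schemai, else bᵢⱼ.
Initial tableau (one row per fragment):
  row 1: a1 a2 a3 a4 b15
  row 2: a1 b22 a3 a4 b25
  row 3: b31 b32 a3 a4 a5
  row 4: b41 b42 a3 b44 a5
Rows 1 and 2 agree on D; apply D→B, E and equate their B, E entries.
Rows 1 and 3 agree on D; apply D→B, E and equate their B, E entries.
Rows 1 and 3 agree on D, E; apply D, E→A and equate their A entries.
Row 1 is now all distinguished symbols — the join is lossless.

Yes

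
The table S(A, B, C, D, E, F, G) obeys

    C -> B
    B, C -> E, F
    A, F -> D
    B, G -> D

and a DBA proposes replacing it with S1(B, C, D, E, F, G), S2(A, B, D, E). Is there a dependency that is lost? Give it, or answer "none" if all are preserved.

Check A, F → D: no single fragment contains all of {A, D, F}, and the restricted closure of {A, F} across the fragments never reaches {D}.
C → B is preserved.
B, C → E, F is preserved.
B, G → D is preserved.

A, F -> D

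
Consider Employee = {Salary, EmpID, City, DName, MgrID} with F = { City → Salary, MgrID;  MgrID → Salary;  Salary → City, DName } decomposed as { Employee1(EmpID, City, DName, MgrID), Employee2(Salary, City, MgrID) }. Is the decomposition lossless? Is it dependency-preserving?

lossless and dependency-preserving

Lossless test: (City, MgrID)⁺ = {Salary, City, DName, MgrID}, which contains all of one fragment — lossless.
Dependency preservation: Salary → City, DName is not contained in any single fragment, but the restricted closure of its left-hand side across the fragments still reaches the right-hand side; the remaining FDs each lie inside some fragment. All dependencies are preserved.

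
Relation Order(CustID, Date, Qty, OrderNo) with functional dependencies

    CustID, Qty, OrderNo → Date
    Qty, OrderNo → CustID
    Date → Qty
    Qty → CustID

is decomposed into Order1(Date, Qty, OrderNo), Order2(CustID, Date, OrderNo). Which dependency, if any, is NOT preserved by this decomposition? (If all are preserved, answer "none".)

Check Qty → CustID: no single fragment contains all of {CustID, Qty}, and the restricted closure of {Qty} across the fragments never reaches {CustID}.
CustID, Qty, OrderNo → Date is preserved.
Qty, OrderNo → CustID is preserved.
Date → Qty is preserved.

Qty → CustID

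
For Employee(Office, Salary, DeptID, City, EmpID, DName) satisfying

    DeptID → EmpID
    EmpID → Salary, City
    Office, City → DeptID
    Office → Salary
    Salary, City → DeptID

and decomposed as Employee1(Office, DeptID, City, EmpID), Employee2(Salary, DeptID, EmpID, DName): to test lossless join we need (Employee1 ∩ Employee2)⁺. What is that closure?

Salary, DeptID, City, EmpID

Employee1 ∩ Employee2 = {DeptID, EmpID}.
EmpID → Salary, City applies, adding Salary, City
Closure: {Salary, DeptID, City, EmpID}.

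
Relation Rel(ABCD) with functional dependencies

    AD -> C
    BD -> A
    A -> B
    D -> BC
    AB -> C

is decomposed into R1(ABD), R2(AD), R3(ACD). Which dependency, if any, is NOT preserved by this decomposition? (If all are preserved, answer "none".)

AD → C lies within R3.
BD → A lies within R1.
A → B lies within R1.
D → BC: restricted closure across fragments reaches BC.
AB → C: restricted closure across fragments reaches C.
Every dependency is enforceable on the fragments, so the decomposition is dependency-preserving.

none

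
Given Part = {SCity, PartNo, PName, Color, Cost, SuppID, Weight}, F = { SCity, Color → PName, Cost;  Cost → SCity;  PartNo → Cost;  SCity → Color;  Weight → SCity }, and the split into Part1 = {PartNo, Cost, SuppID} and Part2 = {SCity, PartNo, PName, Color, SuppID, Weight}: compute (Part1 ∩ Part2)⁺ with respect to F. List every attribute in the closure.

SCity, PartNo, PName, Color, Cost, SuppID

Part1 ∩ Part2 = {PartNo, SuppID}.
PartNo → Cost applies, adding Cost
Cost → SCity applies, adding SCity
SCity → Color applies, adding Color
SCity, Color → PName, Cost applies, adding PName
Closure: {SCity, PartNo, PName, Color, Cost, SuppID}.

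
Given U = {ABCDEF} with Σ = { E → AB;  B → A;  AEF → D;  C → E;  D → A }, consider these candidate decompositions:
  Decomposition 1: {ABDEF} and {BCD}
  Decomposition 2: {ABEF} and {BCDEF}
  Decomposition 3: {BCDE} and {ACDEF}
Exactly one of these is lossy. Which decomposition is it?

Decomposition 1: common = {BD}, closure = {ABD} → lossy.
Decomposition 2: common = {BEF}, closure = {ABDEF} → lossless.
Decomposition 3: common = {CDE}, closure = {ABCDE} → lossless.

Decomposition 1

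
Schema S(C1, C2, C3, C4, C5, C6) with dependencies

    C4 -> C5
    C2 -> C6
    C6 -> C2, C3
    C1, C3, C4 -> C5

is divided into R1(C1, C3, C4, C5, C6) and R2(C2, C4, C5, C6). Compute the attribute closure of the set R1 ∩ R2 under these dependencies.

R1 ∩ R2 = {C4, C5, C6}.
C6 → C2, C3 applies, adding C2, C3
Closure: {C2, C3, C4, C5, C6}.

C2, C3, C4, C5, C6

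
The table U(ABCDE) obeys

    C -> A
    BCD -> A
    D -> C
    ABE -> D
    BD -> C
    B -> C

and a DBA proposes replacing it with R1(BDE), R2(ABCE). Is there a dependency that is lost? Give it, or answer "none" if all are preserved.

Check D → C: no single fragment contains all of {CD}, and the restricted closure of {D} across the fragments never reaches {C}.
C → A is preserved.
BCD → A is preserved.
ABE → D is preserved.
BD → C is preserved.
B → C is preserved.

D -> C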